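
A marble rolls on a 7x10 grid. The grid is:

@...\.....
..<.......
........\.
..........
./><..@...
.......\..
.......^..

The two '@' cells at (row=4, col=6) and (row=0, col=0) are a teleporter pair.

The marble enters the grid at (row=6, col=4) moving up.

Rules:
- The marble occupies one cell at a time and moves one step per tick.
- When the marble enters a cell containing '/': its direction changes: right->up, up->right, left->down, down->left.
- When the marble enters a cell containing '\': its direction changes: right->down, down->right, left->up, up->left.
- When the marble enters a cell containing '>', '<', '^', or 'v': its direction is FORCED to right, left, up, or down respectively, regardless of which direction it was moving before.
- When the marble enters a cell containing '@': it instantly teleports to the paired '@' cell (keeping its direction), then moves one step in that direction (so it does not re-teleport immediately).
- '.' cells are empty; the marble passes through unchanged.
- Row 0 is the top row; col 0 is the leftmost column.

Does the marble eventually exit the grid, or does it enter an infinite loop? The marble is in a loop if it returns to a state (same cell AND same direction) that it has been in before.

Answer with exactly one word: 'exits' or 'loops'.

Step 1: enter (6,4), '.' pass, move up to (5,4)
Step 2: enter (5,4), '.' pass, move up to (4,4)
Step 3: enter (4,4), '.' pass, move up to (3,4)
Step 4: enter (3,4), '.' pass, move up to (2,4)
Step 5: enter (2,4), '.' pass, move up to (1,4)
Step 6: enter (1,4), '.' pass, move up to (0,4)
Step 7: enter (0,4), '\' deflects up->left, move left to (0,3)
Step 8: enter (0,3), '.' pass, move left to (0,2)
Step 9: enter (0,2), '.' pass, move left to (0,1)
Step 10: enter (0,1), '.' pass, move left to (0,0)
Step 11: enter (0,0), '@' teleport (0,0)->(4,6), also enter (4,6), move left to (4,5)
Step 12: enter (4,5), '.' pass, move left to (4,4)
Step 13: enter (4,4), '.' pass, move left to (4,3)
Step 14: enter (4,3), '<' forces left->left, move left to (4,2)
Step 15: enter (4,2), '>' forces left->right, move right to (4,3)
Step 16: enter (4,3), '<' forces right->left, move left to (4,2)
Step 17: at (4,2) dir=left — LOOP DETECTED (seen before)

Answer: loops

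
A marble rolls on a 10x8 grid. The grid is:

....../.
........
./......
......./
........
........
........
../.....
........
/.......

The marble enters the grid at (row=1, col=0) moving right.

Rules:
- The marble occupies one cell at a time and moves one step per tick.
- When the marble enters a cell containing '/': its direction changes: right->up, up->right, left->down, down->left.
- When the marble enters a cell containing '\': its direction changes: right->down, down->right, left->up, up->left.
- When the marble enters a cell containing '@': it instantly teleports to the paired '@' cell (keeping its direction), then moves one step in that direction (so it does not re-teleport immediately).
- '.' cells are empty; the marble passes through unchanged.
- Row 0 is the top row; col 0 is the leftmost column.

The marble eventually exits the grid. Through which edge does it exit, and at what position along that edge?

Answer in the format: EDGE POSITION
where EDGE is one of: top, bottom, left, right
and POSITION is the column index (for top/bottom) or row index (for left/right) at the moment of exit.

Step 1: enter (1,0), '.' pass, move right to (1,1)
Step 2: enter (1,1), '.' pass, move right to (1,2)
Step 3: enter (1,2), '.' pass, move right to (1,3)
Step 4: enter (1,3), '.' pass, move right to (1,4)
Step 5: enter (1,4), '.' pass, move right to (1,5)
Step 6: enter (1,5), '.' pass, move right to (1,6)
Step 7: enter (1,6), '.' pass, move right to (1,7)
Step 8: enter (1,7), '.' pass, move right to (1,8)
Step 9: at (1,8) — EXIT via right edge, pos 1

Answer: right 1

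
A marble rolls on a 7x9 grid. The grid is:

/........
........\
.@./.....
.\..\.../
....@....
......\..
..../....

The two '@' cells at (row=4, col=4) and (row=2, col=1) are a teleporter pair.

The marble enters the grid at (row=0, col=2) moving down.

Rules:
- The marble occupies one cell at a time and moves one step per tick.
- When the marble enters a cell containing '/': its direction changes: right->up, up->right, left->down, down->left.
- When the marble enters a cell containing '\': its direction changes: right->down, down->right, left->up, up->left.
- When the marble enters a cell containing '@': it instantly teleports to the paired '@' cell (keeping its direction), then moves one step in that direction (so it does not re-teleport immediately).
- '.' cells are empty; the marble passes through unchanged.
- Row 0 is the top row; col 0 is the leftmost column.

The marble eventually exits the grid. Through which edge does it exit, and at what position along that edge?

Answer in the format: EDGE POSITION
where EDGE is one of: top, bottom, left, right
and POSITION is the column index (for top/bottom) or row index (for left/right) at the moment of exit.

Step 1: enter (0,2), '.' pass, move down to (1,2)
Step 2: enter (1,2), '.' pass, move down to (2,2)
Step 3: enter (2,2), '.' pass, move down to (3,2)
Step 4: enter (3,2), '.' pass, move down to (4,2)
Step 5: enter (4,2), '.' pass, move down to (5,2)
Step 6: enter (5,2), '.' pass, move down to (6,2)
Step 7: enter (6,2), '.' pass, move down to (7,2)
Step 8: at (7,2) — EXIT via bottom edge, pos 2

Answer: bottom 2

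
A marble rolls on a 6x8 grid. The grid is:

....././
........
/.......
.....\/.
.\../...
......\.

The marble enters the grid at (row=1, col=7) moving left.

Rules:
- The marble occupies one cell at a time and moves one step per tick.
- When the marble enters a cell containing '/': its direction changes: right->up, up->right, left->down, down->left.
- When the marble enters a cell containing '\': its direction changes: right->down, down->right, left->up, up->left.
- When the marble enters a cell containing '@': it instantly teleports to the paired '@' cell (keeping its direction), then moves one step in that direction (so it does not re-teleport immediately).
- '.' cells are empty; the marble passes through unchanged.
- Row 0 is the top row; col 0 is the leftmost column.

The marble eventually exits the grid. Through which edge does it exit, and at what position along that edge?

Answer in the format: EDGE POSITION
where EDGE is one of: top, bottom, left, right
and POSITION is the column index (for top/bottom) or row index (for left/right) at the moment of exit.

Step 1: enter (1,7), '.' pass, move left to (1,6)
Step 2: enter (1,6), '.' pass, move left to (1,5)
Step 3: enter (1,5), '.' pass, move left to (1,4)
Step 4: enter (1,4), '.' pass, move left to (1,3)
Step 5: enter (1,3), '.' pass, move left to (1,2)
Step 6: enter (1,2), '.' pass, move left to (1,1)
Step 7: enter (1,1), '.' pass, move left to (1,0)
Step 8: enter (1,0), '.' pass, move left to (1,-1)
Step 9: at (1,-1) — EXIT via left edge, pos 1

Answer: left 1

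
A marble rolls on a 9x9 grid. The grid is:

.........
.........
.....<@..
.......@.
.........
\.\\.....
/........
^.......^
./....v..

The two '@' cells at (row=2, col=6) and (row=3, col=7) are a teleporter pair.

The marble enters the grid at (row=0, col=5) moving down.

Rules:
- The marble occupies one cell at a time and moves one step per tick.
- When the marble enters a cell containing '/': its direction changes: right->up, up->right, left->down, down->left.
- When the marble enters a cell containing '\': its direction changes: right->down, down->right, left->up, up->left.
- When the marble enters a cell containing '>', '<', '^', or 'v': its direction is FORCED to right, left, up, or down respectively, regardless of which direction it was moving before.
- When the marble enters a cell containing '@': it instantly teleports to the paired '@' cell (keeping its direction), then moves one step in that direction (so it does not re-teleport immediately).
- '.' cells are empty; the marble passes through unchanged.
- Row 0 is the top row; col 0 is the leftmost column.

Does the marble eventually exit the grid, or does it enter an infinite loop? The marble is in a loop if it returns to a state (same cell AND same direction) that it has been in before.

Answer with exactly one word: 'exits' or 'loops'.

Step 1: enter (0,5), '.' pass, move down to (1,5)
Step 2: enter (1,5), '.' pass, move down to (2,5)
Step 3: enter (2,5), '<' forces down->left, move left to (2,4)
Step 4: enter (2,4), '.' pass, move left to (2,3)
Step 5: enter (2,3), '.' pass, move left to (2,2)
Step 6: enter (2,2), '.' pass, move left to (2,1)
Step 7: enter (2,1), '.' pass, move left to (2,0)
Step 8: enter (2,0), '.' pass, move left to (2,-1)
Step 9: at (2,-1) — EXIT via left edge, pos 2

Answer: exits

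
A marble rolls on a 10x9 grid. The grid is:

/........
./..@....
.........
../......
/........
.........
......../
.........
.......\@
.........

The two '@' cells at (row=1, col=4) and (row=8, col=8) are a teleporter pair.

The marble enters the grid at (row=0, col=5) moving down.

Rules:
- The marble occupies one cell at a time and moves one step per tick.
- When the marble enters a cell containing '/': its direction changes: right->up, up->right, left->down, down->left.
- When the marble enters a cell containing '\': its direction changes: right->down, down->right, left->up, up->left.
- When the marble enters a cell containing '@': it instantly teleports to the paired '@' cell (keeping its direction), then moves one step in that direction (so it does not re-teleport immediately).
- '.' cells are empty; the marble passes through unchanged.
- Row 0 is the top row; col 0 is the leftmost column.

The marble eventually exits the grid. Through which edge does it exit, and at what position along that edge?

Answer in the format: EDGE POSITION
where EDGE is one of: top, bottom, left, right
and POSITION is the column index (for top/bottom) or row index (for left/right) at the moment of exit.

Answer: bottom 5

Derivation:
Step 1: enter (0,5), '.' pass, move down to (1,5)
Step 2: enter (1,5), '.' pass, move down to (2,5)
Step 3: enter (2,5), '.' pass, move down to (3,5)
Step 4: enter (3,5), '.' pass, move down to (4,5)
Step 5: enter (4,5), '.' pass, move down to (5,5)
Step 6: enter (5,5), '.' pass, move down to (6,5)
Step 7: enter (6,5), '.' pass, move down to (7,5)
Step 8: enter (7,5), '.' pass, move down to (8,5)
Step 9: enter (8,5), '.' pass, move down to (9,5)
Step 10: enter (9,5), '.' pass, move down to (10,5)
Step 11: at (10,5) — EXIT via bottom edge, pos 5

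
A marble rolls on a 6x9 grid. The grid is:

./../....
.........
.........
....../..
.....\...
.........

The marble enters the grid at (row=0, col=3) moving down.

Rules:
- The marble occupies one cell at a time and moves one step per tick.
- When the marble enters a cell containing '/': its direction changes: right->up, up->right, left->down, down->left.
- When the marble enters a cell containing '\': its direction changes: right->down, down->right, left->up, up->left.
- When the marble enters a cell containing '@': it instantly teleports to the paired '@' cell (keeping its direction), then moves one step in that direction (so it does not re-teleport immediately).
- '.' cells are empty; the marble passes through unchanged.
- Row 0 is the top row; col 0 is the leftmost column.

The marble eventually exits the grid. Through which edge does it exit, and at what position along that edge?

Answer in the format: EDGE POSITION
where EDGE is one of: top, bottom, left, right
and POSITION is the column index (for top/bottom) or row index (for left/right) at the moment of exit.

Answer: bottom 3

Derivation:
Step 1: enter (0,3), '.' pass, move down to (1,3)
Step 2: enter (1,3), '.' pass, move down to (2,3)
Step 3: enter (2,3), '.' pass, move down to (3,3)
Step 4: enter (3,3), '.' pass, move down to (4,3)
Step 5: enter (4,3), '.' pass, move down to (5,3)
Step 6: enter (5,3), '.' pass, move down to (6,3)
Step 7: at (6,3) — EXIT via bottom edge, pos 3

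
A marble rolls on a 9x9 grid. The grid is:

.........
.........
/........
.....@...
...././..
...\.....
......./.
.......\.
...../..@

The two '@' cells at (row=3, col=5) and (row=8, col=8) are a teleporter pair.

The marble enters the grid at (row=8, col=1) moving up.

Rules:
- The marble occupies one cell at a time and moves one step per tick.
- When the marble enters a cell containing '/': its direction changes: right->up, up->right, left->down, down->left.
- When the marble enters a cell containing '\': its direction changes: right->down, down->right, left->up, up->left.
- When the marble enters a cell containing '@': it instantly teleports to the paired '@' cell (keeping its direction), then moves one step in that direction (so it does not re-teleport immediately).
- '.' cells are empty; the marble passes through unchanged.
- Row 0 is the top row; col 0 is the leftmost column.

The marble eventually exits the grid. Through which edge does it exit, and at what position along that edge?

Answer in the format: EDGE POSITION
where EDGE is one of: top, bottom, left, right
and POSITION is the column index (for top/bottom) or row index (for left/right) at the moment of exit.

Answer: top 1

Derivation:
Step 1: enter (8,1), '.' pass, move up to (7,1)
Step 2: enter (7,1), '.' pass, move up to (6,1)
Step 3: enter (6,1), '.' pass, move up to (5,1)
Step 4: enter (5,1), '.' pass, move up to (4,1)
Step 5: enter (4,1), '.' pass, move up to (3,1)
Step 6: enter (3,1), '.' pass, move up to (2,1)
Step 7: enter (2,1), '.' pass, move up to (1,1)
Step 8: enter (1,1), '.' pass, move up to (0,1)
Step 9: enter (0,1), '.' pass, move up to (-1,1)
Step 10: at (-1,1) — EXIT via top edge, pos 1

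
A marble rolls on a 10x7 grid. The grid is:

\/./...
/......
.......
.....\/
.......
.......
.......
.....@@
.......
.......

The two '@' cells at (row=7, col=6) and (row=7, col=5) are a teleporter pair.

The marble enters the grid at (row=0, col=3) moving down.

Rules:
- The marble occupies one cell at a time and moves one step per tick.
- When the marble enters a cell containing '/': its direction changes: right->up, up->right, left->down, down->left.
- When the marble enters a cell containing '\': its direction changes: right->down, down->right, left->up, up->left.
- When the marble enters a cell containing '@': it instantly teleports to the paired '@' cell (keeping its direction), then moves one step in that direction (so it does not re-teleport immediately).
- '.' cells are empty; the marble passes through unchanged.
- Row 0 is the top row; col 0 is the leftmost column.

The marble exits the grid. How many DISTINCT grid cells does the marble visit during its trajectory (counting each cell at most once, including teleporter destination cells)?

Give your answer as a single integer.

Answer: 12

Derivation:
Step 1: enter (0,3), '/' deflects down->left, move left to (0,2)
Step 2: enter (0,2), '.' pass, move left to (0,1)
Step 3: enter (0,1), '/' deflects left->down, move down to (1,1)
Step 4: enter (1,1), '.' pass, move down to (2,1)
Step 5: enter (2,1), '.' pass, move down to (3,1)
Step 6: enter (3,1), '.' pass, move down to (4,1)
Step 7: enter (4,1), '.' pass, move down to (5,1)
Step 8: enter (5,1), '.' pass, move down to (6,1)
Step 9: enter (6,1), '.' pass, move down to (7,1)
Step 10: enter (7,1), '.' pass, move down to (8,1)
Step 11: enter (8,1), '.' pass, move down to (9,1)
Step 12: enter (9,1), '.' pass, move down to (10,1)
Step 13: at (10,1) — EXIT via bottom edge, pos 1
Distinct cells visited: 12 (path length 12)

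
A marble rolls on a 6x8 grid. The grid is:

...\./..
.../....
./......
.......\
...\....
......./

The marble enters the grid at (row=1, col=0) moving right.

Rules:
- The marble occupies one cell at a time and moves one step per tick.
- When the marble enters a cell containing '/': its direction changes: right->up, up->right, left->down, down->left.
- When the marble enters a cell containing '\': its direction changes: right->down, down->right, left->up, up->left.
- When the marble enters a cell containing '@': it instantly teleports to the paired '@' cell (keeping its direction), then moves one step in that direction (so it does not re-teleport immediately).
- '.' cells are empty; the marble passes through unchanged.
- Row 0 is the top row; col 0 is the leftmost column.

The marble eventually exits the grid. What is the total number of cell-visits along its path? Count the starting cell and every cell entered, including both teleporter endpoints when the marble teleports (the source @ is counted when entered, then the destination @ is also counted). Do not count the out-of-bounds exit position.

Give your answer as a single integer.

Step 1: enter (1,0), '.' pass, move right to (1,1)
Step 2: enter (1,1), '.' pass, move right to (1,2)
Step 3: enter (1,2), '.' pass, move right to (1,3)
Step 4: enter (1,3), '/' deflects right->up, move up to (0,3)
Step 5: enter (0,3), '\' deflects up->left, move left to (0,2)
Step 6: enter (0,2), '.' pass, move left to (0,1)
Step 7: enter (0,1), '.' pass, move left to (0,0)
Step 8: enter (0,0), '.' pass, move left to (0,-1)
Step 9: at (0,-1) — EXIT via left edge, pos 0
Path length (cell visits): 8

Answer: 8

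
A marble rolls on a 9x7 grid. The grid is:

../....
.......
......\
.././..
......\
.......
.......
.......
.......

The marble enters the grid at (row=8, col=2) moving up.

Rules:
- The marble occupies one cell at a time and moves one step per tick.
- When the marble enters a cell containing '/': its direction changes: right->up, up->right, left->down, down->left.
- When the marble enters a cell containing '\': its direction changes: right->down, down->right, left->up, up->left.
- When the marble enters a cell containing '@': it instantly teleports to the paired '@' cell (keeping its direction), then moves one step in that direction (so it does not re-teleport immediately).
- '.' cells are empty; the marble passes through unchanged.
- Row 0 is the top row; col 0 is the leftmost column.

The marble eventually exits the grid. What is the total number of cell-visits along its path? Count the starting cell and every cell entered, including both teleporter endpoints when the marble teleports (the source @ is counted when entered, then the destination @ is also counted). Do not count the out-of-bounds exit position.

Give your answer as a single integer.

Step 1: enter (8,2), '.' pass, move up to (7,2)
Step 2: enter (7,2), '.' pass, move up to (6,2)
Step 3: enter (6,2), '.' pass, move up to (5,2)
Step 4: enter (5,2), '.' pass, move up to (4,2)
Step 5: enter (4,2), '.' pass, move up to (3,2)
Step 6: enter (3,2), '/' deflects up->right, move right to (3,3)
Step 7: enter (3,3), '.' pass, move right to (3,4)
Step 8: enter (3,4), '/' deflects right->up, move up to (2,4)
Step 9: enter (2,4), '.' pass, move up to (1,4)
Step 10: enter (1,4), '.' pass, move up to (0,4)
Step 11: enter (0,4), '.' pass, move up to (-1,4)
Step 12: at (-1,4) — EXIT via top edge, pos 4
Path length (cell visits): 11

Answer: 11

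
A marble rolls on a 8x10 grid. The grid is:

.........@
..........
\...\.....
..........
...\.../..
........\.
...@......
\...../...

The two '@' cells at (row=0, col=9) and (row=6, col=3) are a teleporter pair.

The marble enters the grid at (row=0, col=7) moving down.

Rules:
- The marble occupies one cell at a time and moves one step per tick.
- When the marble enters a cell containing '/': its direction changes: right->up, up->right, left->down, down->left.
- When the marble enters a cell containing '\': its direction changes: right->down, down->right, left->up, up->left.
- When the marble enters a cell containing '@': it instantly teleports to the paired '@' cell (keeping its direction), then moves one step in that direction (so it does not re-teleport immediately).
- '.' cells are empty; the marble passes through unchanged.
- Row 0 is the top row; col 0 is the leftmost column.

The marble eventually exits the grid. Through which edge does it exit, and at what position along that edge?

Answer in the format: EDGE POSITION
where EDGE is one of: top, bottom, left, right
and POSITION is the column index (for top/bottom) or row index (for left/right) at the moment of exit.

Answer: top 3

Derivation:
Step 1: enter (0,7), '.' pass, move down to (1,7)
Step 2: enter (1,7), '.' pass, move down to (2,7)
Step 3: enter (2,7), '.' pass, move down to (3,7)
Step 4: enter (3,7), '.' pass, move down to (4,7)
Step 5: enter (4,7), '/' deflects down->left, move left to (4,6)
Step 6: enter (4,6), '.' pass, move left to (4,5)
Step 7: enter (4,5), '.' pass, move left to (4,4)
Step 8: enter (4,4), '.' pass, move left to (4,3)
Step 9: enter (4,3), '\' deflects left->up, move up to (3,3)
Step 10: enter (3,3), '.' pass, move up to (2,3)
Step 11: enter (2,3), '.' pass, move up to (1,3)
Step 12: enter (1,3), '.' pass, move up to (0,3)
Step 13: enter (0,3), '.' pass, move up to (-1,3)
Step 14: at (-1,3) — EXIT via top edge, pos 3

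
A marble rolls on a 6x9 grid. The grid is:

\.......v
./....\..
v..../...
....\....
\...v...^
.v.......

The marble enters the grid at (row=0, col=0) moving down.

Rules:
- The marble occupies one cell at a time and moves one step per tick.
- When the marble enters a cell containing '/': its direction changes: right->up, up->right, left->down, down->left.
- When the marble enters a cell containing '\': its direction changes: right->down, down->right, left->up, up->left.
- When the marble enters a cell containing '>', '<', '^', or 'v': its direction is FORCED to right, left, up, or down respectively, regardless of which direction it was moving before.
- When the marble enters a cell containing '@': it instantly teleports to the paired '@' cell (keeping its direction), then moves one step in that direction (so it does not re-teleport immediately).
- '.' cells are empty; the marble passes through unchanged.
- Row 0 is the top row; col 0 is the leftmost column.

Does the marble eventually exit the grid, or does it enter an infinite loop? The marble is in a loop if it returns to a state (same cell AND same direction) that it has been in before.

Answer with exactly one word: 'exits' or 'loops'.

Step 1: enter (0,0), '\' deflects down->right, move right to (0,1)
Step 2: enter (0,1), '.' pass, move right to (0,2)
Step 3: enter (0,2), '.' pass, move right to (0,3)
Step 4: enter (0,3), '.' pass, move right to (0,4)
Step 5: enter (0,4), '.' pass, move right to (0,5)
Step 6: enter (0,5), '.' pass, move right to (0,6)
Step 7: enter (0,6), '.' pass, move right to (0,7)
Step 8: enter (0,7), '.' pass, move right to (0,8)
Step 9: enter (0,8), 'v' forces right->down, move down to (1,8)
Step 10: enter (1,8), '.' pass, move down to (2,8)
Step 11: enter (2,8), '.' pass, move down to (3,8)
Step 12: enter (3,8), '.' pass, move down to (4,8)
Step 13: enter (4,8), '^' forces down->up, move up to (3,8)
Step 14: enter (3,8), '.' pass, move up to (2,8)
Step 15: enter (2,8), '.' pass, move up to (1,8)
Step 16: enter (1,8), '.' pass, move up to (0,8)
Step 17: enter (0,8), 'v' forces up->down, move down to (1,8)
Step 18: at (1,8) dir=down — LOOP DETECTED (seen before)

Answer: loops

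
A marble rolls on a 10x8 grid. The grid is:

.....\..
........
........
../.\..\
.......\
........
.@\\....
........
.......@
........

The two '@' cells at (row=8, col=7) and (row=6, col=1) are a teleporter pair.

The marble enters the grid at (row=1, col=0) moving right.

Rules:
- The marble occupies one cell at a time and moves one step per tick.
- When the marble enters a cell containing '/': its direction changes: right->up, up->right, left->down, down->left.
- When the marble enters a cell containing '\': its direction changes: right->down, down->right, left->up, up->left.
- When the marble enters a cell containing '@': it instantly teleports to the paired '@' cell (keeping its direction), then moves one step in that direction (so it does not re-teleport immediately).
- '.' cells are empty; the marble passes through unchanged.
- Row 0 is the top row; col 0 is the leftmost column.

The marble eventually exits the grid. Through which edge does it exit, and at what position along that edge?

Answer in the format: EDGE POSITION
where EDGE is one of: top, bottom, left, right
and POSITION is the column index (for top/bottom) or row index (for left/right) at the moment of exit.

Answer: right 1

Derivation:
Step 1: enter (1,0), '.' pass, move right to (1,1)
Step 2: enter (1,1), '.' pass, move right to (1,2)
Step 3: enter (1,2), '.' pass, move right to (1,3)
Step 4: enter (1,3), '.' pass, move right to (1,4)
Step 5: enter (1,4), '.' pass, move right to (1,5)
Step 6: enter (1,5), '.' pass, move right to (1,6)
Step 7: enter (1,6), '.' pass, move right to (1,7)
Step 8: enter (1,7), '.' pass, move right to (1,8)
Step 9: at (1,8) — EXIT via right edge, pos 1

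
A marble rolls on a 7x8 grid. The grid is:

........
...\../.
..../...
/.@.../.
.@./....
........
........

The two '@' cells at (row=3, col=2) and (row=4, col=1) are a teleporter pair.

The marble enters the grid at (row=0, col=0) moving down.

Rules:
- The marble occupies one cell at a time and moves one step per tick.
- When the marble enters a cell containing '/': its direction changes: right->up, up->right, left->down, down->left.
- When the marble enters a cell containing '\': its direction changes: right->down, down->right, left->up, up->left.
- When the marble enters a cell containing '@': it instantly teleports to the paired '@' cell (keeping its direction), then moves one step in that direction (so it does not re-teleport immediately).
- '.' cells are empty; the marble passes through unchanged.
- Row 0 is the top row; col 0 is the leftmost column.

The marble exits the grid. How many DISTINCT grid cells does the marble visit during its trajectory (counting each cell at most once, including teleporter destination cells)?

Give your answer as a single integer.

Step 1: enter (0,0), '.' pass, move down to (1,0)
Step 2: enter (1,0), '.' pass, move down to (2,0)
Step 3: enter (2,0), '.' pass, move down to (3,0)
Step 4: enter (3,0), '/' deflects down->left, move left to (3,-1)
Step 5: at (3,-1) — EXIT via left edge, pos 3
Distinct cells visited: 4 (path length 4)

Answer: 4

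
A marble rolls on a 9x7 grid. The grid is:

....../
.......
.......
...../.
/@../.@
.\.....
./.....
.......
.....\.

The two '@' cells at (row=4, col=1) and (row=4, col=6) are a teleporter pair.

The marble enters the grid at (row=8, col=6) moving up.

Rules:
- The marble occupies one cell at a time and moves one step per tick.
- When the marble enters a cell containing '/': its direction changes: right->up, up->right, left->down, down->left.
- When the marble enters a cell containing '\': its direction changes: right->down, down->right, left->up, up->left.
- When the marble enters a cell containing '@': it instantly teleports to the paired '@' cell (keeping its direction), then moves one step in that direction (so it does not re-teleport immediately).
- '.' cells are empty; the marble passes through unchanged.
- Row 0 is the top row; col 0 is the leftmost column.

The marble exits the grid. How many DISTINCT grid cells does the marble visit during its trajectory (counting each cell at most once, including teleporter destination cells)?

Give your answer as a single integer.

Answer: 10

Derivation:
Step 1: enter (8,6), '.' pass, move up to (7,6)
Step 2: enter (7,6), '.' pass, move up to (6,6)
Step 3: enter (6,6), '.' pass, move up to (5,6)
Step 4: enter (5,6), '.' pass, move up to (4,6)
Step 5: enter (4,6), '@' teleport (4,6)->(4,1), also enter (4,1), move up to (3,1)
Step 6: enter (3,1), '.' pass, move up to (2,1)
Step 7: enter (2,1), '.' pass, move up to (1,1)
Step 8: enter (1,1), '.' pass, move up to (0,1)
Step 9: enter (0,1), '.' pass, move up to (-1,1)
Step 10: at (-1,1) — EXIT via top edge, pos 1
Distinct cells visited: 10 (path length 10)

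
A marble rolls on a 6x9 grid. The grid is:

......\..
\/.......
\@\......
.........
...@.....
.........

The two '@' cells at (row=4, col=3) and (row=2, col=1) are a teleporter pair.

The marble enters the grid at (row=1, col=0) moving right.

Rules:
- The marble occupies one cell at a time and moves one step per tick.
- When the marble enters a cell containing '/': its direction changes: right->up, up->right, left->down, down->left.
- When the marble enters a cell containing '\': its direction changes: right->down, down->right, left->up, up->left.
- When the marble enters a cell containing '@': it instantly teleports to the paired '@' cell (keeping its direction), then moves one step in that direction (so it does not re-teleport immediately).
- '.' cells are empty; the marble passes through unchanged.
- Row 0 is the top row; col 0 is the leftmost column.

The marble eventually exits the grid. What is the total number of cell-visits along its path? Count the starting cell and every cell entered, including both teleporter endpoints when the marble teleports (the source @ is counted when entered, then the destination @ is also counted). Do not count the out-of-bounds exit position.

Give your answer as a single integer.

Step 1: enter (1,0), '\' deflects right->down, move down to (2,0)
Step 2: enter (2,0), '\' deflects down->right, move right to (2,1)
Step 3: enter (2,1), '@' teleport (2,1)->(4,3), also enter (4,3), move right to (4,4)
Step 4: enter (4,4), '.' pass, move right to (4,5)
Step 5: enter (4,5), '.' pass, move right to (4,6)
Step 6: enter (4,6), '.' pass, move right to (4,7)
Step 7: enter (4,7), '.' pass, move right to (4,8)
Step 8: enter (4,8), '.' pass, move right to (4,9)
Step 9: at (4,9) — EXIT via right edge, pos 4
Path length (cell visits): 9

Answer: 9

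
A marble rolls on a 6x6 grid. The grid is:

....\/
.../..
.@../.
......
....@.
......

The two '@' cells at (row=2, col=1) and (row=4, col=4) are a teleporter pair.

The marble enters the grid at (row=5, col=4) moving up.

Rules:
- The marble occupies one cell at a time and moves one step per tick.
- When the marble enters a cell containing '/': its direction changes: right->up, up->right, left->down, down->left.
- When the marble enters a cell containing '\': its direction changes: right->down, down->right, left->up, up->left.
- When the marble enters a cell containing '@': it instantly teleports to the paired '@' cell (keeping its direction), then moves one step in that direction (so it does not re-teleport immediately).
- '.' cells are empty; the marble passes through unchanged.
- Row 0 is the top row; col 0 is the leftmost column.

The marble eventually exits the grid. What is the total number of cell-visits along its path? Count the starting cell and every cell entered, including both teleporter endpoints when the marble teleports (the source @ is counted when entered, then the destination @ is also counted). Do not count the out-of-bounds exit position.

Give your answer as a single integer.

Answer: 5

Derivation:
Step 1: enter (5,4), '.' pass, move up to (4,4)
Step 2: enter (4,4), '@' teleport (4,4)->(2,1), also enter (2,1), move up to (1,1)
Step 3: enter (1,1), '.' pass, move up to (0,1)
Step 4: enter (0,1), '.' pass, move up to (-1,1)
Step 5: at (-1,1) — EXIT via top edge, pos 1
Path length (cell visits): 5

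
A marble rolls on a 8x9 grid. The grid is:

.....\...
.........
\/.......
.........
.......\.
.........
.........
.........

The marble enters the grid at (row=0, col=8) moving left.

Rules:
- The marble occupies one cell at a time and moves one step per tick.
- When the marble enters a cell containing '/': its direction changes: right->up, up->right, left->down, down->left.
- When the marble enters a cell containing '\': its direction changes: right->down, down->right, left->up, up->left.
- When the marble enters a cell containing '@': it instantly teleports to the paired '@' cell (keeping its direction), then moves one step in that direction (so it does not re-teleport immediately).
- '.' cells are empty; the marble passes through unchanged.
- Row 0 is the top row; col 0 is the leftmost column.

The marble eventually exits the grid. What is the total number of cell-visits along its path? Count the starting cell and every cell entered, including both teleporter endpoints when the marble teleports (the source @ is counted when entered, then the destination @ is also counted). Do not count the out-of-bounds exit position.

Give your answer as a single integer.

Answer: 4

Derivation:
Step 1: enter (0,8), '.' pass, move left to (0,7)
Step 2: enter (0,7), '.' pass, move left to (0,6)
Step 3: enter (0,6), '.' pass, move left to (0,5)
Step 4: enter (0,5), '\' deflects left->up, move up to (-1,5)
Step 5: at (-1,5) — EXIT via top edge, pos 5
Path length (cell visits): 4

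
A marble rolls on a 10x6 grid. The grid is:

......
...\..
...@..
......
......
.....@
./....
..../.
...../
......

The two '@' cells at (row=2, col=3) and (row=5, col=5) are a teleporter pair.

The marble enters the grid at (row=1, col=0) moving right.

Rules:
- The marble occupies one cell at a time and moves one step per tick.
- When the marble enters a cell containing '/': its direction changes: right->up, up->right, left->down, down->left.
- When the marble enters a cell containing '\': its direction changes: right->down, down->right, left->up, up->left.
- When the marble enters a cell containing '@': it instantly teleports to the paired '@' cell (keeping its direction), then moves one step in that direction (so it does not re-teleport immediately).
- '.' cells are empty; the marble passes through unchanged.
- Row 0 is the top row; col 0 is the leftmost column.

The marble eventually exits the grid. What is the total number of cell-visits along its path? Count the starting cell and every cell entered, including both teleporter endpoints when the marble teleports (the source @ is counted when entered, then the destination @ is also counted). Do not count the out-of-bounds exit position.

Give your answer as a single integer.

Step 1: enter (1,0), '.' pass, move right to (1,1)
Step 2: enter (1,1), '.' pass, move right to (1,2)
Step 3: enter (1,2), '.' pass, move right to (1,3)
Step 4: enter (1,3), '\' deflects right->down, move down to (2,3)
Step 5: enter (2,3), '@' teleport (2,3)->(5,5), also enter (5,5), move down to (6,5)
Step 6: enter (6,5), '.' pass, move down to (7,5)
Step 7: enter (7,5), '.' pass, move down to (8,5)
Step 8: enter (8,5), '/' deflects down->left, move left to (8,4)
Step 9: enter (8,4), '.' pass, move left to (8,3)
Step 10: enter (8,3), '.' pass, move left to (8,2)
Step 11: enter (8,2), '.' pass, move left to (8,1)
Step 12: enter (8,1), '.' pass, move left to (8,0)
Step 13: enter (8,0), '.' pass, move left to (8,-1)
Step 14: at (8,-1) — EXIT via left edge, pos 8
Path length (cell visits): 14

Answer: 14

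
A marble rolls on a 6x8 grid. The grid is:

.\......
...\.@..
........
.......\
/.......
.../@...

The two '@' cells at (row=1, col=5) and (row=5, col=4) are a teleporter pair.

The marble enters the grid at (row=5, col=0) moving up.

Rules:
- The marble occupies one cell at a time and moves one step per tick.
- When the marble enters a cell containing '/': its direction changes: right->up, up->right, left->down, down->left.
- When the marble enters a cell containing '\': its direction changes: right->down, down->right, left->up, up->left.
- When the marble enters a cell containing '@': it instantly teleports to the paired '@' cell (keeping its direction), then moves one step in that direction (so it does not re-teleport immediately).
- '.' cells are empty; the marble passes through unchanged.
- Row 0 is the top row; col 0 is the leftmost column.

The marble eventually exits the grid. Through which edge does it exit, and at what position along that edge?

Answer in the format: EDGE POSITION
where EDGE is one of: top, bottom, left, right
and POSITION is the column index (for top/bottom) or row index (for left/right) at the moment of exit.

Step 1: enter (5,0), '.' pass, move up to (4,0)
Step 2: enter (4,0), '/' deflects up->right, move right to (4,1)
Step 3: enter (4,1), '.' pass, move right to (4,2)
Step 4: enter (4,2), '.' pass, move right to (4,3)
Step 5: enter (4,3), '.' pass, move right to (4,4)
Step 6: enter (4,4), '.' pass, move right to (4,5)
Step 7: enter (4,5), '.' pass, move right to (4,6)
Step 8: enter (4,6), '.' pass, move right to (4,7)
Step 9: enter (4,7), '.' pass, move right to (4,8)
Step 10: at (4,8) — EXIT via right edge, pos 4

Answer: right 4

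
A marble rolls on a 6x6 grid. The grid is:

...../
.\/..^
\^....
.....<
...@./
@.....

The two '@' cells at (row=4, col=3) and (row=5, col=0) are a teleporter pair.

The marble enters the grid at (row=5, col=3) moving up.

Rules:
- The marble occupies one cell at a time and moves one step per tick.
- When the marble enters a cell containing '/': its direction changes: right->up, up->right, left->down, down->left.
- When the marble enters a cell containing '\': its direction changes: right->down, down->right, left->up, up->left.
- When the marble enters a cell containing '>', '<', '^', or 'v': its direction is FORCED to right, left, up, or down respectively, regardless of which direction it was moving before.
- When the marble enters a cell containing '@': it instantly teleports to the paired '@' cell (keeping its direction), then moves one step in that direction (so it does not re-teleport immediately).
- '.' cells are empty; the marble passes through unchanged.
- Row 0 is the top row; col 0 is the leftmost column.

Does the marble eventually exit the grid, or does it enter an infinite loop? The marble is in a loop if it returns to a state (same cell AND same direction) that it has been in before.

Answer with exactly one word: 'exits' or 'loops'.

Step 1: enter (5,3), '.' pass, move up to (4,3)
Step 2: enter (4,3), '@' teleport (4,3)->(5,0), also enter (5,0), move up to (4,0)
Step 3: enter (4,0), '.' pass, move up to (3,0)
Step 4: enter (3,0), '.' pass, move up to (2,0)
Step 5: enter (2,0), '\' deflects up->left, move left to (2,-1)
Step 6: at (2,-1) — EXIT via left edge, pos 2

Answer: exits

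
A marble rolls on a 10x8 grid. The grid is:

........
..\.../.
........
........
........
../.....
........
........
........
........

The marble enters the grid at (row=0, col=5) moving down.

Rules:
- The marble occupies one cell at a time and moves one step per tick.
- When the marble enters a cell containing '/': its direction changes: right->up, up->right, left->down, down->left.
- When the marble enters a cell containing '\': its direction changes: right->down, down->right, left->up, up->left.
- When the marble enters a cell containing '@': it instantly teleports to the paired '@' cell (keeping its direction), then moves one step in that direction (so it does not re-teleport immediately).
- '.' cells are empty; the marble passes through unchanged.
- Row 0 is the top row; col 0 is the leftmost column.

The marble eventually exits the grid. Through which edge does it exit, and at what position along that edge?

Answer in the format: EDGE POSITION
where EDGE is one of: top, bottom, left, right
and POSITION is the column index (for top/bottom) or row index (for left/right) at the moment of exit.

Answer: bottom 5

Derivation:
Step 1: enter (0,5), '.' pass, move down to (1,5)
Step 2: enter (1,5), '.' pass, move down to (2,5)
Step 3: enter (2,5), '.' pass, move down to (3,5)
Step 4: enter (3,5), '.' pass, move down to (4,5)
Step 5: enter (4,5), '.' pass, move down to (5,5)
Step 6: enter (5,5), '.' pass, move down to (6,5)
Step 7: enter (6,5), '.' pass, move down to (7,5)
Step 8: enter (7,5), '.' pass, move down to (8,5)
Step 9: enter (8,5), '.' pass, move down to (9,5)
Step 10: enter (9,5), '.' pass, move down to (10,5)
Step 11: at (10,5) — EXIT via bottom edge, pos 5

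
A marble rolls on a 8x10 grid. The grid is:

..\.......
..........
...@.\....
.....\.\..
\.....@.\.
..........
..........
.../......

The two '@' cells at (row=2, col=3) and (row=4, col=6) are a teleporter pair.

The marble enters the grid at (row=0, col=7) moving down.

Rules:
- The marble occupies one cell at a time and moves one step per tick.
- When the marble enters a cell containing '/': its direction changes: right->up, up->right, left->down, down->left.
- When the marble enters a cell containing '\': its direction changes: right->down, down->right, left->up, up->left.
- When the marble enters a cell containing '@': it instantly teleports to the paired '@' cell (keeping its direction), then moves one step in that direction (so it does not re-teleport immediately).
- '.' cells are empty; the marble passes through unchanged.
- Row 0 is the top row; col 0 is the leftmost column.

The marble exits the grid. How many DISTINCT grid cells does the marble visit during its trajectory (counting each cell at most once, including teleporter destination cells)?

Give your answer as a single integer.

Answer: 6

Derivation:
Step 1: enter (0,7), '.' pass, move down to (1,7)
Step 2: enter (1,7), '.' pass, move down to (2,7)
Step 3: enter (2,7), '.' pass, move down to (3,7)
Step 4: enter (3,7), '\' deflects down->right, move right to (3,8)
Step 5: enter (3,8), '.' pass, move right to (3,9)
Step 6: enter (3,9), '.' pass, move right to (3,10)
Step 7: at (3,10) — EXIT via right edge, pos 3
Distinct cells visited: 6 (path length 6)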